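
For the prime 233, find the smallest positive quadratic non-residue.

(2/233) = +1, so 2 is a residue.
(3/233) = −1, so 3 is the smallest positive non-residue mod 233.

3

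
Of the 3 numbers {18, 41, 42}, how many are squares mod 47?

2

(18/47) = +1 → QR.
(41/47) = -1 → non-residue.
(42/47) = +1 → QR.
Total quadratic residues among the 3: 2.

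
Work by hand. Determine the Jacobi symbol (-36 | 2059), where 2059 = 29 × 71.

-1

First reduce: -36 ≡ 2023 (mod 2059).
Reciprocity: 2023 ≡ 3 and 2059 ≡ 3 (mod 4), so (2023/2059) = −(2059/2023).
Reduce top mod 2023: now compute (36/2023).
Pull out 2^2: since 2023 ≡ 7 (mod 8), (2/2023) = +1, so (2/2023)^2 = +1.
Reciprocity: 9 ≡ 1 and 2023 ≡ 3 (mod 4), so (9/2023) = +(2023/9).
Reduce top mod 9: now compute (7/9).
Reciprocity: 7 ≡ 3 and 9 ≡ 1 (mod 4), so (7/9) = +(9/7).
Reduce top mod 7: now compute (2/7).
Pull out 2: since 7 ≡ 7 (mod 8), (2/7) = +1.
Reached (1/7) = 1. Collecting the sign flips along the way, the symbol is -1.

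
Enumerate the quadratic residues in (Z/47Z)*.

1 2 3 4 6 7 8 9 12 14 16 17 18 21 24 25 27 28 32 34 36 37 42

Square k = 1,…,23 (k and 47−k give the same square):
1²=1, 2²=4, 3²=9, 4²=16, 5²=25, 6²=36, 7²≡2, 8²≡17, 9²≡34, 10²≡6, 11²≡27, 12²≡3, 13²≡28, 14²≡8, 15²≡37, 16²≡21, 17²≡7, 18²≡42, 19²≡32, 20²≡24, 21²≡18, 22²≡14, 23²≡12 (mod 47).
So the quadratic residues mod 47 are {1, 2, 3, 4, 6, 7, 8, 9, 12, 14, 16, 17, 18, 21, 24, 25, 27, 28, 32, 34, 36, 37, 42}.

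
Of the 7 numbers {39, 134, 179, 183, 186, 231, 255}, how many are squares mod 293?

(39/293) = +1 → QR.
(134/293) = -1 → non-residue.
(179/293) = -1 → non-residue.
(183/293) = -1 → non-residue.
(186/293) = +1 → QR.
(231/293) = -1 → non-residue.
(255/293) = +1 → QR.
Total quadratic residues among the 7: 3.

3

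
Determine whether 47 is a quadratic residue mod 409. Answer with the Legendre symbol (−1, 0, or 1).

-1

Reciprocity: 47 ≡ 3 and 409 ≡ 1 (mod 4), so (47/409) = +(409/47).
Reduce top mod 47: now compute (33/47).
Reciprocity: 33 ≡ 1 and 47 ≡ 3 (mod 4), so (33/47) = +(47/33).
Reduce top mod 33: now compute (14/33).
Pull out 2: since 33 ≡ 1 (mod 8), (2/33) = +1.
Reciprocity: 7 ≡ 3 and 33 ≡ 1 (mod 4), so (7/33) = +(33/7).
Reduce top mod 7: now compute (5/7).
Reciprocity: 5 ≡ 1 and 7 ≡ 3 (mod 4), so (5/7) = +(7/5).
Reduce top mod 5: now compute (2/5).
Pull out 2: since 5 ≡ 5 (mod 8), (2/5) = -1.
Reached (1/5) = 1. Collecting the sign flips along the way, the symbol is -1.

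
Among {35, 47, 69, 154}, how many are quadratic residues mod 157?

3

(35/157) = +1 → QR.
(47/157) = +1 → QR.
(69/157) = -1 → non-residue.
(154/157) = +1 → QR.
Total quadratic residues among the 4: 3.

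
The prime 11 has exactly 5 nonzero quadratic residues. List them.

1 3 4 5 9

Square k = 1,…,5 (k and 11−k give the same square):
1²=1, 2²=4, 3²=9, 4²≡5, 5²≡3 (mod 11).
So the quadratic residues mod 11 are {1, 3, 4, 5, 9}.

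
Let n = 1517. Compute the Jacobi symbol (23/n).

Reciprocity: 23 ≡ 3 and 1517 ≡ 1 (mod 4), so (23/1517) = +(1517/23).
Reduce top mod 23: now compute (22/23).
Pull out 2: since 23 ≡ 7 (mod 8), (2/23) = +1.
Reciprocity: 11 ≡ 3 and 23 ≡ 3 (mod 4), so (11/23) = −(23/11).
Reduce top mod 11: now compute (1/11).
Reached (1/11) = 1. Collecting the sign flips along the way, the symbol is -1.

-1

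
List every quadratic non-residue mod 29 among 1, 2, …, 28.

2, 3, 8, 10, 11, 12, 14, 15, 17, 18, 19, 21, 26, 27

Square k = 1,…,14 (k and 29−k give the same square):
1²=1, 2²=4, 3²=9, 4²=16, 5²=25, 6²≡7, 7²≡20, 8²≡6, 9²≡23, 10²≡13, 11²≡5, 12²≡28, 13²≡24, 14²≡22 (mod 29).
The residues are {1, 4, 5, 6, 7, 9, 13, 16, 20, 22, 23, 24, 25, 28}; the non-residues are the remaining 14 nonzero classes.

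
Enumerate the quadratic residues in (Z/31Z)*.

Square k = 1,…,15 (k and 31−k give the same square):
1²=1, 2²=4, 3²=9, 4²=16, 5²=25, 6²≡5, 7²≡18, 8²≡2, 9²≡19, 10²≡7, 11²≡28, 12²≡20, 13²≡14, 14²≡10, 15²≡8 (mod 31).
So the quadratic residues mod 31 are {1, 2, 4, 5, 7, 8, 9, 10, 14, 16, 18, 19, 20, 25, 28}.

1 2 4 5 7 8 9 10 14 16 18 19 20 25 28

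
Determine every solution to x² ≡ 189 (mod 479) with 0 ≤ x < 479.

181, 298

Since 479 ≡ 3 (mod 4), a square root of 189 is 189^((479+1)/4) = 189^120 mod 479.
Repeated squaring: 189^2≡275, 189^4≡422, 189^8≡375, 189^16≡278, 189^32≡165, 189^64≡401 (mod 479).
189^120 = 189^(64+32+16+8) ≡ 181 (mod 479).
Check: 181² = 32761 ≡ 189 (mod 479). The two roots are 181 and 298.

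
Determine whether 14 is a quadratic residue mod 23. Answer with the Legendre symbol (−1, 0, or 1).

Pull out 2: since 23 ≡ 7 (mod 8), (2/23) = +1.
Reciprocity: 7 ≡ 3 and 23 ≡ 3 (mod 4), so (7/23) = −(23/7).
Reduce top mod 7: now compute (2/7).
Pull out 2: since 7 ≡ 7 (mod 8), (2/7) = +1.
Reached (1/7) = 1. Collecting the sign flips along the way, the symbol is -1.

-1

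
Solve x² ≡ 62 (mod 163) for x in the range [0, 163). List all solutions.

15, 148

Since 163 ≡ 3 (mod 4), a square root of 62 is 62^((163+1)/4) = 62^41 mod 163.
Repeated squaring: 62^2≡95, 62^4≡60, 62^8≡14, 62^16≡33, 62^32≡111 (mod 163).
62^41 = 62^(32+8+1) ≡ 15 (mod 163).
Check: 15² = 225 ≡ 62 (mod 163). The two roots are 15 and 148.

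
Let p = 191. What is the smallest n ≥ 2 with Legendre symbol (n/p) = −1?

7

(2/191) = +1, so 2 is a residue.
(3/191) = +1, so 3 is a residue.
(4/191) = +1, so 4 is a residue.
(5/191) = +1, so 5 is a residue.
(6/191) = +1, so 6 is a residue.
(7/191) = −1, so 7 is the smallest positive non-residue mod 191.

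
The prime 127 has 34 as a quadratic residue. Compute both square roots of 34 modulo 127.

Since 127 ≡ 3 (mod 4), a square root of 34 is 34^((127+1)/4) = 34^32 mod 127.
Repeated squaring: 34^2≡13, 34^4≡42, 34^8≡113, 34^16≡69, 34^32≡62 (mod 127).
34^32 = 34^(32) ≡ 62 (mod 127).
Check: 62² = 3844 ≡ 34 (mod 127). The two roots are 62 and 65.

62, 65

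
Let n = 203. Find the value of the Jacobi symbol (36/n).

1

Pull out 2^2: since 203 ≡ 3 (mod 8), (2/203) = -1, so (2/203)^2 = +1.
Reciprocity: 9 ≡ 1 and 203 ≡ 3 (mod 4), so (9/203) = +(203/9).
Reduce top mod 9: now compute (5/9).
Reciprocity: 5 ≡ 1 and 9 ≡ 1 (mod 4), so (5/9) = +(9/5).
Reduce top mod 5: now compute (4/5).
Pull out 2^2: since 5 ≡ 5 (mod 8), (2/5) = -1, so (2/5)^2 = +1.
Reached (1/5) = 1. Collecting the sign flips along the way, the symbol is +1.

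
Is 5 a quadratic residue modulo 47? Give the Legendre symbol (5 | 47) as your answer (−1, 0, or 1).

-1

Reciprocity: 5 ≡ 1 and 47 ≡ 3 (mod 4), so (5/47) = +(47/5).
Reduce top mod 5: now compute (2/5).
Pull out 2: since 5 ≡ 5 (mod 8), (2/5) = -1.
Reached (1/5) = 1. Collecting the sign flips along the way, the symbol is -1.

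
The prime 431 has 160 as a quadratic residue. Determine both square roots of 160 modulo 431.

Since 431 ≡ 3 (mod 4), a square root of 160 is 160^((431+1)/4) = 160^108 mod 431.
Repeated squaring: 160^2≡171, 160^4≡364, 160^8≡179, 160^16≡147, 160^32≡59, 160^64≡33 (mod 431).
160^108 = 160^(64+32+8+4) ≡ 347 (mod 431).
Check: 347² = 120409 ≡ 160 (mod 431). The two roots are 84 and 347.

84, 347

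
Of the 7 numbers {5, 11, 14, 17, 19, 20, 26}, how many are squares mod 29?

(5/29) = +1 → QR.
(11/29) = -1 → non-residue.
(14/29) = -1 → non-residue.
(17/29) = -1 → non-residue.
(19/29) = -1 → non-residue.
(20/29) = +1 → QR.
(26/29) = -1 → non-residue.
Total quadratic residues among the 7: 2.

2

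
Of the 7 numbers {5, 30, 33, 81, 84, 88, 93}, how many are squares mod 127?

(5/127) = -1 → non-residue.
(30/127) = +1 → QR.
(33/127) = -1 → non-residue.
(81/127) = +1 → QR.
(84/127) = +1 → QR.
(88/127) = +1 → QR.
(93/127) = -1 → non-residue.
Total quadratic residues among the 7: 4.

4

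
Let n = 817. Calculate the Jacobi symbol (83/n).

1

Reciprocity: 83 ≡ 3 and 817 ≡ 1 (mod 4), so (83/817) = +(817/83).
Reduce top mod 83: now compute (70/83).
Pull out 2: since 83 ≡ 3 (mod 8), (2/83) = -1.
Reciprocity: 35 ≡ 3 and 83 ≡ 3 (mod 4), so (35/83) = −(83/35).
Reduce top mod 35: now compute (13/35).
Reciprocity: 13 ≡ 1 and 35 ≡ 3 (mod 4), so (13/35) = +(35/13).
Reduce top mod 13: now compute (9/13).
Reciprocity: 9 ≡ 1 and 13 ≡ 1 (mod 4), so (9/13) = +(13/9).
Reduce top mod 9: now compute (4/9).
Pull out 2^2: since 9 ≡ 1 (mod 8), (2/9) = +1, so (2/9)^2 = +1.
Reached (1/9) = 1. Collecting the sign flips along the way, the symbol is +1.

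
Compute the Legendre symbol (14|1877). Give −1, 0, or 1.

Pull out 2: since 1877 ≡ 5 (mod 8), (2/1877) = -1.
Reciprocity: 7 ≡ 3 and 1877 ≡ 1 (mod 4), so (7/1877) = +(1877/7).
Reduce top mod 7: now compute (1/7).
Reached (1/7) = 1. Collecting the sign flips along the way, the symbol is -1.

-1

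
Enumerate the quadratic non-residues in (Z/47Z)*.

Square k = 1,…,23 (k and 47−k give the same square):
1²=1, 2²=4, 3²=9, 4²=16, 5²=25, 6²=36, 7²≡2, 8²≡17, 9²≡34, 10²≡6, 11²≡27, 12²≡3, 13²≡28, 14²≡8, 15²≡37, 16²≡21, 17²≡7, 18²≡42, 19²≡32, 20²≡24, 21²≡18, 22²≡14, 23²≡12 (mod 47).
The residues are {1, 2, 3, 4, 6, 7, 8, 9, 12, 14, 16, 17, 18, 21, 24, 25, 27, 28, 32, 34, 36, 37, 42}; the non-residues are the remaining 23 nonzero classes.

5,10,11,13,15,19,20,22,23,26,29,30,31,33,35,38,39,40,41,43,44,45,46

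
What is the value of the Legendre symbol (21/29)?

-1

Reciprocity: 21 ≡ 1 and 29 ≡ 1 (mod 4), so (21/29) = +(29/21).
Reduce top mod 21: now compute (8/21).
Pull out 2^3: since 21 ≡ 5 (mod 8), (2/21) = -1, so (2/21)^3 = -1.
Reached (1/21) = 1. Collecting the sign flips along the way, the symbol is -1.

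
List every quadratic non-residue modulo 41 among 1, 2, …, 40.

Square k = 1,…,20 (k and 41−k give the same square):
1²=1, 2²=4, 3²=9, 4²=16, 5²=25, 6²=36, 7²≡8, 8²≡23, 9²≡40, 10²≡18, 11²≡39, 12²≡21, 13²≡5, 14²≡32, 15²≡20, 16²≡10, 17²≡2, 18²≡37, 19²≡33, 20²≡31 (mod 41).
The residues are {1, 2, 4, 5, 8, 9, 10, 16, 18, 20, 21, 23, 25, 31, 32, 33, 36, 37, 39, 40}; the non-residues are the remaining 20 nonzero classes.

3,6,7,11,12,13,14,15,17,19,22,24,26,27,28,29,30,34,35,38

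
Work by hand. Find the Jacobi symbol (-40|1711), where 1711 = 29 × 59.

First reduce: -40 ≡ 1671 (mod 1711).
Reciprocity: 1671 ≡ 3 and 1711 ≡ 3 (mod 4), so (1671/1711) = −(1711/1671).
Reduce top mod 1671: now compute (40/1671).
Pull out 2^3: since 1671 ≡ 7 (mod 8), (2/1671) = +1, so (2/1671)^3 = +1.
Reciprocity: 5 ≡ 1 and 1671 ≡ 3 (mod 4), so (5/1671) = +(1671/5).
Reduce top mod 5: now compute (1/5).
Reached (1/5) = 1. Collecting the sign flips along the way, the symbol is -1.

-1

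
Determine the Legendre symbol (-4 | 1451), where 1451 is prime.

-1

First reduce: -4 ≡ 1447 (mod 1451).
Reciprocity: 1447 ≡ 3 and 1451 ≡ 3 (mod 4), so (1447/1451) = −(1451/1447).
Reduce top mod 1447: now compute (4/1447).
Pull out 2^2: since 1447 ≡ 7 (mod 8), (2/1447) = +1, so (2/1447)^2 = +1.
Reached (1/1447) = 1. Collecting the sign flips along the way, the symbol is -1.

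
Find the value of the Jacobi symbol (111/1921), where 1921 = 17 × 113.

Reciprocity: 111 ≡ 3 and 1921 ≡ 1 (mod 4), so (111/1921) = +(1921/111).
Reduce top mod 111: now compute (34/111).
Pull out 2: since 111 ≡ 7 (mod 8), (2/111) = +1.
Reciprocity: 17 ≡ 1 and 111 ≡ 3 (mod 4), so (17/111) = +(111/17).
Reduce top mod 17: now compute (9/17).
Reciprocity: 9 ≡ 1 and 17 ≡ 1 (mod 4), so (9/17) = +(17/9).
Reduce top mod 9: now compute (8/9).
Pull out 2^3: since 9 ≡ 1 (mod 8), (2/9) = +1, so (2/9)^3 = +1.
Reached (1/9) = 1. Collecting the sign flips along the way, the symbol is +1.

1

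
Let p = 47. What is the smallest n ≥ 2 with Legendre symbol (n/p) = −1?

(2/47) = +1, so 2 is a residue.
(3/47) = +1, so 3 is a residue.
(4/47) = +1, so 4 is a residue.
(5/47) = −1, so 5 is the smallest positive non-residue mod 47.

5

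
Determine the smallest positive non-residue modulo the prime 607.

(2/607) = +1, so 2 is a residue.
(3/607) = −1, so 3 is the smallest positive non-residue mod 607.

3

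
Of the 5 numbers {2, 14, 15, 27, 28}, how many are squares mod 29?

1

(2/29) = -1 → non-residue.
(14/29) = -1 → non-residue.
(15/29) = -1 → non-residue.
(27/29) = -1 → non-residue.
(28/29) = +1 → QR.
Total quadratic residues among the 5: 1.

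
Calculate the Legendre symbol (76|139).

-1

Pull out 2^2: since 139 ≡ 3 (mod 8), (2/139) = -1, so (2/139)^2 = +1.
Reciprocity: 19 ≡ 3 and 139 ≡ 3 (mod 4), so (19/139) = −(139/19).
Reduce top mod 19: now compute (6/19).
Pull out 2: since 19 ≡ 3 (mod 8), (2/19) = -1.
Reciprocity: 3 ≡ 3 and 19 ≡ 3 (mod 4), so (3/19) = −(19/3).
Reduce top mod 3: now compute (1/3).
Reached (1/3) = 1. Collecting the sign flips along the way, the symbol is -1.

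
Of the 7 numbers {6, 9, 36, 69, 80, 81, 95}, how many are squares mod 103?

3

(6/103) = -1 → non-residue.
(9/103) = +1 → QR.
(36/103) = +1 → QR.
(69/103) = -1 → non-residue.
(80/103) = -1 → non-residue.
(81/103) = +1 → QR.
(95/103) = -1 → non-residue.
Total quadratic residues among the 7: 3.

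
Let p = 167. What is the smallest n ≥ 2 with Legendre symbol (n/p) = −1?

(2/167) = +1, so 2 is a residue.
(3/167) = +1, so 3 is a residue.
(4/167) = +1, so 4 is a residue.
(5/167) = −1, so 5 is the smallest positive non-residue mod 167.

5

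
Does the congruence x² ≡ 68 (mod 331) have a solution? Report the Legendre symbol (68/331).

Pull out 2^2: since 331 ≡ 3 (mod 8), (2/331) = -1, so (2/331)^2 = +1.
Reciprocity: 17 ≡ 1 and 331 ≡ 3 (mod 4), so (17/331) = +(331/17).
Reduce top mod 17: now compute (8/17).
Pull out 2^3: since 17 ≡ 1 (mod 8), (2/17) = +1, so (2/17)^3 = +1.
Reached (1/17) = 1. Collecting the sign flips along the way, the symbol is +1.

1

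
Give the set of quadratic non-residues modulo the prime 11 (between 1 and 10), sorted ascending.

2, 6, 7, 8, 10

Square k = 1,…,5 (k and 11−k give the same square):
1²=1, 2²=4, 3²=9, 4²≡5, 5²≡3 (mod 11).
The residues are {1, 3, 4, 5, 9}; the non-residues are the remaining 5 nonzero classes.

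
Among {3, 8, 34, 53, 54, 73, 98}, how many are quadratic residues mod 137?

4

(3/137) = -1 → non-residue.
(8/137) = +1 → QR.
(34/137) = +1 → QR.
(53/137) = -1 → non-residue.
(54/137) = -1 → non-residue.
(73/137) = +1 → QR.
(98/137) = +1 → QR.
Total quadratic residues among the 7: 4.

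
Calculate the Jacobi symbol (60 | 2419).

-1

Pull out 2^2: since 2419 ≡ 3 (mod 8), (2/2419) = -1, so (2/2419)^2 = +1.
Reciprocity: 15 ≡ 3 and 2419 ≡ 3 (mod 4), so (15/2419) = −(2419/15).
Reduce top mod 15: now compute (4/15).
Pull out 2^2: since 15 ≡ 7 (mod 8), (2/15) = +1, so (2/15)^2 = +1.
Reached (1/15) = 1. Collecting the sign flips along the way, the symbol is -1.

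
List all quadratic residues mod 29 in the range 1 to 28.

Square k = 1,…,14 (k and 29−k give the same square):
1²=1, 2²=4, 3²=9, 4²=16, 5²=25, 6²≡7, 7²≡20, 8²≡6, 9²≡23, 10²≡13, 11²≡5, 12²≡28, 13²≡24, 14²≡22 (mod 29).
So the quadratic residues mod 29 are {1, 4, 5, 6, 7, 9, 13, 16, 20, 22, 23, 24, 25, 28}.

1,4,5,6,7,9,13,16,20,22,23,24,25,28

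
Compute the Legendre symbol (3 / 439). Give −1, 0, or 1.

Euler's criterion: (3/439) ≡ 3^219 (mod 439).
3^2 ≡ 9 (mod 439)
3^4 ≡ 81 (mod 439)
3^8 ≡ 415 (mod 439)
3^16 ≡ 137 (mod 439)
3^32 ≡ 331 (mod 439)
3^64 ≡ 250 (mod 439)
3^128 ≡ 162 (mod 439)
3^219 = 3^(128+64+16+8+2+1) ≡ 438 (mod 439).
Result is 438 ≡ −1, so (3/439) = −1.

-1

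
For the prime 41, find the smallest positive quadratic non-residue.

(2/41) = +1, so 2 is a residue.
(3/41) = −1, so 3 is the smallest positive non-residue mod 41.

3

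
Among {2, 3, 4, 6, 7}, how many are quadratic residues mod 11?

2

(2/11) = -1 → non-residue.
(3/11) = +1 → QR.
(4/11) = +1 → QR.
(6/11) = -1 → non-residue.
(7/11) = -1 → non-residue.
Total quadratic residues among the 5: 2.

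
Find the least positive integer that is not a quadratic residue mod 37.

2

(2/37) = −1, so 2 is the smallest positive non-residue mod 37.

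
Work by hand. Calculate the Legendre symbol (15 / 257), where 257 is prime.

1

Reciprocity: 15 ≡ 3 and 257 ≡ 1 (mod 4), so (15/257) = +(257/15).
Reduce top mod 15: now compute (2/15).
Pull out 2: since 15 ≡ 7 (mod 8), (2/15) = +1.
Reached (1/15) = 1. Collecting the sign flips along the way, the symbol is +1.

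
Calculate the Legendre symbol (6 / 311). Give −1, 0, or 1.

1

Pull out 2: since 311 ≡ 7 (mod 8), (2/311) = +1.
Reciprocity: 3 ≡ 3 and 311 ≡ 3 (mod 4), so (3/311) = −(311/3).
Reduce top mod 3: now compute (2/3).
Pull out 2: since 3 ≡ 3 (mod 8), (2/3) = -1.
Reached (1/3) = 1. Collecting the sign flips along the way, the symbol is +1.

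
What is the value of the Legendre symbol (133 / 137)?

1

Euler's criterion: (133/137) ≡ 133^68 (mod 137).
133^2 ≡ 16 (mod 137)
133^4 ≡ 119 (mod 137)
133^8 ≡ 50 (mod 137)
133^16 ≡ 34 (mod 137)
133^32 ≡ 60 (mod 137)
133^64 ≡ 38 (mod 137)
133^68 = 133^(64+4) ≡ 1 (mod 137).
Result is 1, so (133/137) = 1.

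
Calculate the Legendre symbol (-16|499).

-1

First reduce: -16 ≡ 483 (mod 499).
Reciprocity: 483 ≡ 3 and 499 ≡ 3 (mod 4), so (483/499) = −(499/483).
Reduce top mod 483: now compute (16/483).
Pull out 2^4: since 483 ≡ 3 (mod 8), (2/483) = -1, so (2/483)^4 = +1.
Reached (1/483) = 1. Collecting the sign flips along the way, the symbol is -1.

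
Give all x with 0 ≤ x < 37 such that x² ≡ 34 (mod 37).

16, 21

37 ≡ 1 (mod 4), so we find a root by search.
Trying successive values, 16² = 256 ≡ 34 (mod 37). The other root is 37 − 16 = 21.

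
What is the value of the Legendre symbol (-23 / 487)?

1

First reduce: -23 ≡ 464 (mod 487).
Pull out 2^4: since 487 ≡ 7 (mod 8), (2/487) = +1, so (2/487)^4 = +1.
Reciprocity: 29 ≡ 1 and 487 ≡ 3 (mod 4), so (29/487) = +(487/29).
Reduce top mod 29: now compute (23/29).
Reciprocity: 23 ≡ 3 and 29 ≡ 1 (mod 4), so (23/29) = +(29/23).
Reduce top mod 23: now compute (6/23).
Pull out 2: since 23 ≡ 7 (mod 8), (2/23) = +1.
Reciprocity: 3 ≡ 3 and 23 ≡ 3 (mod 4), so (3/23) = −(23/3).
Reduce top mod 3: now compute (2/3).
Pull out 2: since 3 ≡ 3 (mod 8), (2/3) = -1.
Reached (1/3) = 1. Collecting the sign flips along the way, the symbol is +1.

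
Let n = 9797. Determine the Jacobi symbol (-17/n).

First reduce: -17 ≡ 9780 (mod 9797).
Pull out 2^2: since 9797 ≡ 5 (mod 8), (2/9797) = -1, so (2/9797)^2 = +1.
Reciprocity: 2445 ≡ 1 and 9797 ≡ 1 (mod 4), so (2445/9797) = +(9797/2445).
Reduce top mod 2445: now compute (17/2445).
Reciprocity: 17 ≡ 1 and 2445 ≡ 1 (mod 4), so (17/2445) = +(2445/17).
Reduce top mod 17: now compute (14/17).
Pull out 2: since 17 ≡ 1 (mod 8), (2/17) = +1.
Reciprocity: 7 ≡ 3 and 17 ≡ 1 (mod 4), so (7/17) = +(17/7).
Reduce top mod 7: now compute (3/7).
Reciprocity: 3 ≡ 3 and 7 ≡ 3 (mod 4), so (3/7) = −(7/3).
Reduce top mod 3: now compute (1/3).
Reached (1/3) = 1. Collecting the sign flips along the way, the symbol is -1.

-1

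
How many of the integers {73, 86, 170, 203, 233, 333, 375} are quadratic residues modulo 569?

(73/569) = -1 → non-residue.
(86/569) = +1 → QR.
(170/569) = +1 → QR.
(203/569) = -1 → non-residue.
(233/569) = -1 → non-residue.
(333/569) = -1 → non-residue.
(375/569) = -1 → non-residue.
Total quadratic residues among the 7: 2.

2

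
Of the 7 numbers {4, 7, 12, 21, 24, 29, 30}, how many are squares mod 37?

(4/37) = +1 → QR.
(7/37) = +1 → QR.
(12/37) = +1 → QR.
(21/37) = +1 → QR.
(24/37) = -1 → non-residue.
(29/37) = -1 → non-residue.
(30/37) = +1 → QR.
Total quadratic residues among the 7: 5.

5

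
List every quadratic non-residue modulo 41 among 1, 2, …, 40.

Square k = 1,…,20 (k and 41−k give the same square):
1²=1, 2²=4, 3²=9, 4²=16, 5²=25, 6²=36, 7²≡8, 8²≡23, 9²≡40, 10²≡18, 11²≡39, 12²≡21, 13²≡5, 14²≡32, 15²≡20, 16²≡10, 17²≡2, 18²≡37, 19²≡33, 20²≡31 (mod 41).
The residues are {1, 2, 4, 5, 8, 9, 10, 16, 18, 20, 21, 23, 25, 31, 32, 33, 36, 37, 39, 40}; the non-residues are the remaining 20 nonzero classes.

3,6,7,11,12,13,14,15,17,19,22,24,26,27,28,29,30,34,35,38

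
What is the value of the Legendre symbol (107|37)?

1

First reduce: 107 ≡ 33 (mod 37).
Reciprocity: 33 ≡ 1 and 37 ≡ 1 (mod 4), so (33/37) = +(37/33).
Reduce top mod 33: now compute (4/33).
Pull out 2^2: since 33 ≡ 1 (mod 8), (2/33) = +1, so (2/33)^2 = +1.
Reached (1/33) = 1. Collecting the sign flips along the way, the symbol is +1.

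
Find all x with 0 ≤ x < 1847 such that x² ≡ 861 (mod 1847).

622, 1225

Since 1847 ≡ 3 (mod 4), a square root of 861 is 861^((1847+1)/4) = 861^462 mod 1847.
Repeated squaring: 861^2≡674, 861^4≡1761, 861^8≡8, 861^16≡64, 861^32≡402, 861^64≡915, 861^128≡534, 861^256≡718 (mod 1847).
861^462 = 861^(256+128+64+8+4+2) ≡ 1225 (mod 1847).
Check: 1225² = 1500625 ≡ 861 (mod 1847). The two roots are 622 and 1225.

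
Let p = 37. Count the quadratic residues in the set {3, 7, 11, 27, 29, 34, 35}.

5

(3/37) = +1 → QR.
(7/37) = +1 → QR.
(11/37) = +1 → QR.
(27/37) = +1 → QR.
(29/37) = -1 → non-residue.
(34/37) = +1 → QR.
(35/37) = -1 → non-residue.
Total quadratic residues among the 7: 5.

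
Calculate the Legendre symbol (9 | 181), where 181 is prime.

1

Reciprocity: 9 ≡ 1 and 181 ≡ 1 (mod 4), so (9/181) = +(181/9).
Reduce top mod 9: now compute (1/9).
Reached (1/9) = 1. Collecting the sign flips along the way, the symbol is +1.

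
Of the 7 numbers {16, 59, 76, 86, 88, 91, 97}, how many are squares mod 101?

4

(16/101) = +1 → QR.
(59/101) = -1 → non-residue.
(76/101) = +1 → QR.
(86/101) = -1 → non-residue.
(88/101) = +1 → QR.
(91/101) = -1 → non-residue.
(97/101) = +1 → QR.
Total quadratic residues among the 7: 4.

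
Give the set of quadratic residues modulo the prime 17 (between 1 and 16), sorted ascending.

1, 2, 4, 8, 9, 13, 15, 16

Square k = 1,…,8 (k and 17−k give the same square):
1²=1, 2²=4, 3²=9, 4²=16, 5²≡8, 6²≡2, 7²≡15, 8²≡13 (mod 17).
So the quadratic residues mod 17 are {1, 2, 4, 8, 9, 13, 15, 16}.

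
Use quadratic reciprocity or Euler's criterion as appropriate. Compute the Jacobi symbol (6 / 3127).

-1

Pull out 2: since 3127 ≡ 7 (mod 8), (2/3127) = +1.
Reciprocity: 3 ≡ 3 and 3127 ≡ 3 (mod 4), so (3/3127) = −(3127/3).
Reduce top mod 3: now compute (1/3).
Reached (1/3) = 1. Collecting the sign flips along the way, the symbol is -1.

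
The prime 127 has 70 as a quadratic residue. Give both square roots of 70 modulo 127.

Since 127 ≡ 3 (mod 4), a square root of 70 is 70^((127+1)/4) = 70^32 mod 127.
Repeated squaring: 70^2≡74, 70^4≡15, 70^8≡98, 70^16≡79, 70^32≡18 (mod 127).
70^32 = 70^(32) ≡ 18 (mod 127).
Check: 18² = 324 ≡ 70 (mod 127). The two roots are 18 and 109.

18, 109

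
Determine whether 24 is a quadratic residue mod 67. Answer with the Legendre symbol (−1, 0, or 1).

Pull out 2^3: since 67 ≡ 3 (mod 8), (2/67) = -1, so (2/67)^3 = -1.
Reciprocity: 3 ≡ 3 and 67 ≡ 3 (mod 4), so (3/67) = −(67/3).
Reduce top mod 3: now compute (1/3).
Reached (1/3) = 1. Collecting the sign flips along the way, the symbol is +1.

1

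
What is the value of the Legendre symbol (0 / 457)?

Top reduces to 0: gcd > 1, so the symbol is 0.

0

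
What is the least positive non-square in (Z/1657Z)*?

(2/1657) = +1, so 2 is a residue.
(3/1657) = +1, so 3 is a residue.
(4/1657) = +1, so 4 is a residue.
(5/1657) = −1, so 5 is the smallest positive non-residue mod 1657.

5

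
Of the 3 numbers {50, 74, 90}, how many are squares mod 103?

1

(50/103) = +1 → QR.
(74/103) = -1 → non-residue.
(90/103) = -1 → non-residue.
Total quadratic residues among the 3: 1.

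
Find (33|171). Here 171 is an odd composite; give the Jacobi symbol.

0

Reciprocity: 33 ≡ 1 and 171 ≡ 3 (mod 4), so (33/171) = +(171/33).
Reduce top mod 33: now compute (6/33).
Pull out 2: since 33 ≡ 1 (mod 8), (2/33) = +1.
Reciprocity: 3 ≡ 3 and 33 ≡ 1 (mod 4), so (3/33) = +(33/3).
Reduce top mod 3: now compute (0/3).
Top reduces to 0: gcd > 1, so the symbol is 0.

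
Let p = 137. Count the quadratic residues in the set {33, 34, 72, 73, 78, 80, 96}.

4

(33/137) = -1 → non-residue.
(34/137) = +1 → QR.
(72/137) = +1 → QR.
(73/137) = +1 → QR.
(78/137) = +1 → QR.
(80/137) = -1 → non-residue.
(96/137) = -1 → non-residue.
Total quadratic residues among the 7: 4.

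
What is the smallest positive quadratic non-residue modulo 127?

(2/127) = +1, so 2 is a residue.
(3/127) = −1, so 3 is the smallest positive non-residue mod 127.

3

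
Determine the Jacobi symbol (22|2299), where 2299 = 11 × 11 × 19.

Pull out 2: since 2299 ≡ 3 (mod 8), (2/2299) = -1.
Reciprocity: 11 ≡ 3 and 2299 ≡ 3 (mod 4), so (11/2299) = −(2299/11).
Reduce top mod 11: now compute (0/11).
Top reduces to 0: gcd > 1, so the symbol is 0.

0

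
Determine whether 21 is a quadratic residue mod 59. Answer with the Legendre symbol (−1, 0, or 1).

1

Reciprocity: 21 ≡ 1 and 59 ≡ 3 (mod 4), so (21/59) = +(59/21).
Reduce top mod 21: now compute (17/21).
Reciprocity: 17 ≡ 1 and 21 ≡ 1 (mod 4), so (17/21) = +(21/17).
Reduce top mod 17: now compute (4/17).
Pull out 2^2: since 17 ≡ 1 (mod 8), (2/17) = +1, so (2/17)^2 = +1.
Reached (1/17) = 1. Collecting the sign flips along the way, the symbol is +1.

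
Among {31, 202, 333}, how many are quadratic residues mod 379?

1

(31/379) = -1 → non-residue.
(202/379) = -1 → non-residue.
(333/379) = +1 → QR.
Total quadratic residues among the 3: 1.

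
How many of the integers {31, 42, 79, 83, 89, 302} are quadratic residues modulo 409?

2

(31/409) = -1 → non-residue.
(42/409) = -1 → non-residue.
(79/409) = -1 → non-residue.
(83/409) = +1 → QR.
(89/409) = +1 → QR.
(302/409) = -1 → non-residue.
Total quadratic residues among the 6: 2.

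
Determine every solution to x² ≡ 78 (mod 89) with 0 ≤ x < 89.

89 ≡ 1 (mod 4), so we find a root by search.
Trying successive values, 16² = 256 ≡ 78 (mod 89). The other root is 89 − 16 = 73.

16, 73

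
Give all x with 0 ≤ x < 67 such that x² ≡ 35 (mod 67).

Since 67 ≡ 3 (mod 4), a square root of 35 is 35^((67+1)/4) = 35^17 mod 67.
Repeated squaring: 35^2≡19, 35^4≡26, 35^8≡6, 35^16≡36 (mod 67).
35^17 = 35^(16+1) ≡ 54 (mod 67).
Check: 54² = 2916 ≡ 35 (mod 67). The two roots are 13 and 54.

13, 54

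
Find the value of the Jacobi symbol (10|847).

-1

Pull out 2: since 847 ≡ 7 (mod 8), (2/847) = +1.
Reciprocity: 5 ≡ 1 and 847 ≡ 3 (mod 4), so (5/847) = +(847/5).
Reduce top mod 5: now compute (2/5).
Pull out 2: since 5 ≡ 5 (mod 8), (2/5) = -1.
Reached (1/5) = 1. Collecting the sign flips along the way, the symbol is -1.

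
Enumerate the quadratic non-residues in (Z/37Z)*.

2,5,6,8,13,14,15,17,18,19,20,22,23,24,29,31,32,35

Square k = 1,…,18 (k and 37−k give the same square):
1²=1, 2²=4, 3²=9, 4²=16, 5²=25, 6²=36, 7²≡12, 8²≡27, 9²≡7, 10²≡26, 11²≡10, 12²≡33, 13²≡21, 14²≡11, 15²≡3, 16²≡34, 17²≡30, 18²≡28 (mod 37).
The residues are {1, 3, 4, 7, 9, 10, 11, 12, 16, 21, 25, 26, 27, 28, 30, 33, 34, 36}; the non-residues are the remaining 18 nonzero classes.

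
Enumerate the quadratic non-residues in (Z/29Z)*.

Square k = 1,…,14 (k and 29−k give the same square):
1²=1, 2²=4, 3²=9, 4²=16, 5²=25, 6²≡7, 7²≡20, 8²≡6, 9²≡23, 10²≡13, 11²≡5, 12²≡28, 13²≡24, 14²≡22 (mod 29).
The residues are {1, 4, 5, 6, 7, 9, 13, 16, 20, 22, 23, 24, 25, 28}; the non-residues are the remaining 14 nonzero classes.

2,3,8,10,11,12,14,15,17,18,19,21,26,27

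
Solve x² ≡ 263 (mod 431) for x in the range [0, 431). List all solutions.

129, 302

Since 431 ≡ 3 (mod 4), a square root of 263 is 263^((431+1)/4) = 263^108 mod 431.
Repeated squaring: 263^2≡209, 263^4≡150, 263^8≡88, 263^16≡417, 263^32≡196, 263^64≡57 (mod 431).
263^108 = 263^(64+32+8+4) ≡ 302 (mod 431).
Check: 302² = 91204 ≡ 263 (mod 431). The two roots are 129 and 302.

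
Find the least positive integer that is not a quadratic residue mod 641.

(2/641) = +1, so 2 is a residue.
(3/641) = −1, so 3 is the smallest positive non-residue mod 641.

3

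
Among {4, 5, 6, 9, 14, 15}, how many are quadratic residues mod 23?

3

(4/23) = +1 → QR.
(5/23) = -1 → non-residue.
(6/23) = +1 → QR.
(9/23) = +1 → QR.
(14/23) = -1 → non-residue.
(15/23) = -1 → non-residue.
Total quadratic residues among the 6: 3.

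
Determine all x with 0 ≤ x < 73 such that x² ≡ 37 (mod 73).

73 ≡ 1 (mod 4), so we find a root by search.
Trying successive values, 16² = 256 ≡ 37 (mod 73). The other root is 73 − 16 = 57.

16, 57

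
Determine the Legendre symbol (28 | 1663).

-1

Pull out 2^2: since 1663 ≡ 7 (mod 8), (2/1663) = +1, so (2/1663)^2 = +1.
Reciprocity: 7 ≡ 3 and 1663 ≡ 3 (mod 4), so (7/1663) = −(1663/7).
Reduce top mod 7: now compute (4/7).
Pull out 2^2: since 7 ≡ 7 (mod 8), (2/7) = +1, so (2/7)^2 = +1.
Reached (1/7) = 1. Collecting the sign flips along the way, the symbol is -1.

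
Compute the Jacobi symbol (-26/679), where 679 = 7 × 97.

-1

First reduce: -26 ≡ 653 (mod 679).
Reciprocity: 653 ≡ 1 and 679 ≡ 3 (mod 4), so (653/679) = +(679/653).
Reduce top mod 653: now compute (26/653).
Pull out 2: since 653 ≡ 5 (mod 8), (2/653) = -1.
Reciprocity: 13 ≡ 1 and 653 ≡ 1 (mod 4), so (13/653) = +(653/13).
Reduce top mod 13: now compute (3/13).
Reciprocity: 3 ≡ 3 and 13 ≡ 1 (mod 4), so (3/13) = +(13/3).
Reduce top mod 3: now compute (1/3).
Reached (1/3) = 1. Collecting the sign flips along the way, the symbol is -1.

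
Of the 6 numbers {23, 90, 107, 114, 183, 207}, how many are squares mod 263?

3

(23/263) = +1 → QR.
(90/263) = -1 → non-residue.
(107/263) = -1 → non-residue.
(114/263) = -1 → non-residue.
(183/263) = +1 → QR.
(207/263) = +1 → QR.
Total quadratic residues among the 6: 3.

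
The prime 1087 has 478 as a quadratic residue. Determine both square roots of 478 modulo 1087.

Since 1087 ≡ 3 (mod 4), a square root of 478 is 478^((1087+1)/4) = 478^272 mod 1087.
Repeated squaring: 478^2≡214, 478^4≡142, 478^8≡598, 478^16≡1068, 478^32≡361, 478^64≡968, 478^128≡30, 478^256≡900 (mod 1087).
478^272 = 478^(256+16) ≡ 292 (mod 1087).
Check: 292² = 85264 ≡ 478 (mod 1087). The two roots are 292 and 795.

292, 795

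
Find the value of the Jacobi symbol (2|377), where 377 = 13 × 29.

1

Pull out 2: since 377 ≡ 1 (mod 8), (2/377) = +1.
Reached (1/377) = 1. Collecting the sign flips along the way, the symbol is +1.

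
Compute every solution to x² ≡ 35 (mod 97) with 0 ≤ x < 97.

97 ≡ 1 (mod 4), so we find a root by search.
Trying successive values, 36² = 1296 ≡ 35 (mod 97). The other root is 97 − 36 = 61.

36, 61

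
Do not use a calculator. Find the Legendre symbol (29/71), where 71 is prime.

1

Euler's criterion: (29/71) ≡ 29^35 (mod 71).
29^2 ≡ 60 (mod 71)
29^4 ≡ 50 (mod 71)
29^8 ≡ 15 (mod 71)
29^16 ≡ 12 (mod 71)
29^32 ≡ 2 (mod 71)
29^35 = 29^(32+2+1) ≡ 1 (mod 71).
Result is 1, so (29/71) = 1.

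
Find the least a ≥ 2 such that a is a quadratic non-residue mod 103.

3

(2/103) = +1, so 2 is a residue.
(3/103) = −1, so 3 is the smallest positive non-residue mod 103.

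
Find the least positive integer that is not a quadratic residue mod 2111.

(2/2111) = +1, so 2 is a residue.
(3/2111) = +1, so 3 is a residue.
(4/2111) = +1, so 4 is a residue.
(5/2111) = +1, so 5 is a residue.
(6/2111) = +1, so 6 is a residue.
(7/2111) = −1, so 7 is the smallest positive non-residue mod 2111.

7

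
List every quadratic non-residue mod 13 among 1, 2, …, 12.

2,5,6,7,8,11

Square k = 1,…,6 (k and 13−k give the same square):
1²=1, 2²=4, 3²=9, 4²≡3, 5²≡12, 6²≡10 (mod 13).
The residues are {1, 3, 4, 9, 10, 12}; the non-residues are the remaining 6 nonzero classes.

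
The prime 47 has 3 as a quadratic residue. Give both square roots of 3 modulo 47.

Since 47 ≡ 3 (mod 4), a square root of 3 is 3^((47+1)/4) = 3^12 mod 47.
Repeated squaring: 3^2≡9, 3^4≡34, 3^8≡28 (mod 47).
3^12 = 3^(8+4) ≡ 12 (mod 47).
Check: 12² = 144 ≡ 3 (mod 47). The two roots are 12 and 35.

12, 35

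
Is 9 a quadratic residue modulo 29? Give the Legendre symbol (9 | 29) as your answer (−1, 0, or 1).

1

Reciprocity: 9 ≡ 1 and 29 ≡ 1 (mod 4), so (9/29) = +(29/9).
Reduce top mod 9: now compute (2/9).
Pull out 2: since 9 ≡ 1 (mod 8), (2/9) = +1.
Reached (1/9) = 1. Collecting the sign flips along the way, the symbol is +1.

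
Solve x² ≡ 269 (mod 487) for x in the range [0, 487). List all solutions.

52, 435

Since 487 ≡ 3 (mod 4), a square root of 269 is 269^((487+1)/4) = 269^122 mod 487.
Repeated squaring: 269^2≡285, 269^4≡383, 269^8≡102, 269^16≡177, 269^32≡161, 269^64≡110 (mod 487).
269^122 = 269^(64+32+16+8+2) ≡ 435 (mod 487).
Check: 435² = 189225 ≡ 269 (mod 487). The two roots are 52 and 435.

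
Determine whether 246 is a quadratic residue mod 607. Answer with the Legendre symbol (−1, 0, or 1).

-1

Pull out 2: since 607 ≡ 7 (mod 8), (2/607) = +1.
Reciprocity: 123 ≡ 3 and 607 ≡ 3 (mod 4), so (123/607) = −(607/123).
Reduce top mod 123: now compute (115/123).
Reciprocity: 115 ≡ 3 and 123 ≡ 3 (mod 4), so (115/123) = −(123/115).
Reduce top mod 115: now compute (8/115).
Pull out 2^3: since 115 ≡ 3 (mod 8), (2/115) = -1, so (2/115)^3 = -1.
Reached (1/115) = 1. Collecting the sign flips along the way, the symbol is -1.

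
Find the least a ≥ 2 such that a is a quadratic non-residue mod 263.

5

(2/263) = +1, so 2 is a residue.
(3/263) = +1, so 3 is a residue.
(4/263) = +1, so 4 is a residue.
(5/263) = −1, so 5 is the smallest positive non-residue mod 263.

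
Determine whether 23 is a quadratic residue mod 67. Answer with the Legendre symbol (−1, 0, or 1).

1

Euler's criterion: (23/67) ≡ 23^33 (mod 67).
23^2 ≡ 60 (mod 67)
23^4 ≡ 49 (mod 67)
23^8 ≡ 56 (mod 67)
23^16 ≡ 54 (mod 67)
23^32 ≡ 35 (mod 67)
23^33 = 23^(32+1) ≡ 1 (mod 67).
Result is 1, so (23/67) = 1.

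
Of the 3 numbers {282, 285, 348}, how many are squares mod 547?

2

(282/547) = +1 → QR.
(285/547) = +1 → QR.
(348/547) = -1 → non-residue.
Total quadratic residues among the 3: 2.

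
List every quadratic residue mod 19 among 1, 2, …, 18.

1, 4, 5, 6, 7, 9, 11, 16, 17

Square k = 1,…,9 (k and 19−k give the same square):
1²=1, 2²=4, 3²=9, 4²=16, 5²≡6, 6²≡17, 7²≡11, 8²≡7, 9²≡5 (mod 19).
So the quadratic residues mod 19 are {1, 4, 5, 6, 7, 9, 11, 16, 17}.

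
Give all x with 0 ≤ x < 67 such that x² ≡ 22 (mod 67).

Since 67 ≡ 3 (mod 4), a square root of 22 is 22^((67+1)/4) = 22^17 mod 67.
Repeated squaring: 22^2≡15, 22^4≡24, 22^8≡40, 22^16≡59 (mod 67).
22^17 = 22^(16+1) ≡ 25 (mod 67).
Check: 25² = 625 ≡ 22 (mod 67). The two roots are 25 and 42.

25, 42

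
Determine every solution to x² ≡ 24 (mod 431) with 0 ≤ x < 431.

Since 431 ≡ 3 (mod 4), a square root of 24 is 24^((431+1)/4) = 24^108 mod 431.
Repeated squaring: 24^2≡145, 24^4≡337, 24^8≡216, 24^16≡108, 24^32≡27, 24^64≡298 (mod 431).
24^108 = 24^(64+32+8+4) ≡ 256 (mod 431).
Check: 256² = 65536 ≡ 24 (mod 431). The two roots are 175 and 256.

175, 256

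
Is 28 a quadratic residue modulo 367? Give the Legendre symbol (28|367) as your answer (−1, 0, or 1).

1

Euler's criterion: (28/367) ≡ 28^183 (mod 367).
28^2 ≡ 50 (mod 367)
28^4 ≡ 298 (mod 367)
28^8 ≡ 357 (mod 367)
28^16 ≡ 100 (mod 367)
28^32 ≡ 91 (mod 367)
28^64 ≡ 207 (mod 367)
28^128 ≡ 277 (mod 367)
28^183 = 28^(128+32+16+4+2+1) ≡ 1 (mod 367).
Result is 1, so (28/367) = 1.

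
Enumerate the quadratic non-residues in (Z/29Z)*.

Square k = 1,…,14 (k and 29−k give the same square):
1²=1, 2²=4, 3²=9, 4²=16, 5²=25, 6²≡7, 7²≡20, 8²≡6, 9²≡23, 10²≡13, 11²≡5, 12²≡28, 13²≡24, 14²≡22 (mod 29).
The residues are {1, 4, 5, 6, 7, 9, 13, 16, 20, 22, 23, 24, 25, 28}; the non-residues are the remaining 14 nonzero classes.

2 3 8 10 11 12 14 15 17 18 19 21 26 27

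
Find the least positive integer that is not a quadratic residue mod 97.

5

(2/97) = +1, so 2 is a residue.
(3/97) = +1, so 3 is a residue.
(4/97) = +1, so 4 is a residue.
(5/97) = −1, so 5 is the smallest positive non-residue mod 97.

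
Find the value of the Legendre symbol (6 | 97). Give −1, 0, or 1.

Pull out 2: since 97 ≡ 1 (mod 8), (2/97) = +1.
Reciprocity: 3 ≡ 3 and 97 ≡ 1 (mod 4), so (3/97) = +(97/3).
Reduce top mod 3: now compute (1/3).
Reached (1/3) = 1. Collecting the sign flips along the way, the symbol is +1.

1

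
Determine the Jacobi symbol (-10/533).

First reduce: -10 ≡ 523 (mod 533).
Reciprocity: 523 ≡ 3 and 533 ≡ 1 (mod 4), so (523/533) = +(533/523).
Reduce top mod 523: now compute (10/523).
Pull out 2: since 523 ≡ 3 (mod 8), (2/523) = -1.
Reciprocity: 5 ≡ 1 and 523 ≡ 3 (mod 4), so (5/523) = +(523/5).
Reduce top mod 5: now compute (3/5).
Reciprocity: 3 ≡ 3 and 5 ≡ 1 (mod 4), so (3/5) = +(5/3).
Reduce top mod 3: now compute (2/3).
Pull out 2: since 3 ≡ 3 (mod 8), (2/3) = -1.
Reached (1/3) = 1. Collecting the sign flips along the way, the symbol is +1.

1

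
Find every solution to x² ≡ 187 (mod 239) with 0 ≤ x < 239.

Since 239 ≡ 3 (mod 4), a square root of 187 is 187^((239+1)/4) = 187^60 mod 239.
Repeated squaring: 187^2≡75, 187^4≡128, 187^8≡132, 187^16≡216, 187^32≡51 (mod 239).
187^60 = 187^(32+16+8+4) ≡ 67 (mod 239).
Check: 67² = 4489 ≡ 187 (mod 239). The two roots are 67 and 172.

67, 172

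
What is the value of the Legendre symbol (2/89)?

1

Pull out 2: since 89 ≡ 1 (mod 8), (2/89) = +1.
Reached (1/89) = 1. Collecting the sign flips along the way, the symbol is +1.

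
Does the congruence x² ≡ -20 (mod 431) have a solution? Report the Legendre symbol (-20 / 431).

First reduce: -20 ≡ 411 (mod 431).
Reciprocity: 411 ≡ 3 and 431 ≡ 3 (mod 4), so (411/431) = −(431/411).
Reduce top mod 411: now compute (20/411).
Pull out 2^2: since 411 ≡ 3 (mod 8), (2/411) = -1, so (2/411)^2 = +1.
Reciprocity: 5 ≡ 1 and 411 ≡ 3 (mod 4), so (5/411) = +(411/5).
Reduce top mod 5: now compute (1/5).
Reached (1/5) = 1. Collecting the sign flips along the way, the symbol is -1.

-1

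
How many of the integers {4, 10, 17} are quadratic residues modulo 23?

(4/23) = +1 → QR.
(10/23) = -1 → non-residue.
(17/23) = -1 → non-residue.
Total quadratic residues among the 3: 1.

1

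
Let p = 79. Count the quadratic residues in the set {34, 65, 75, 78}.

(34/79) = -1 → non-residue.
(65/79) = +1 → QR.
(75/79) = -1 → non-residue.
(78/79) = -1 → non-residue.
Total quadratic residues among the 4: 1.

1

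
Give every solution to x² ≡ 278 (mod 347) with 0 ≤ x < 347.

25, 322

Since 347 ≡ 3 (mod 4), a square root of 278 is 278^((347+1)/4) = 278^87 mod 347.
Repeated squaring: 278^2≡250, 278^4≡40, 278^8≡212, 278^16≡181, 278^32≡143, 278^64≡323 (mod 347).
278^87 = 278^(64+16+4+2+1) ≡ 25 (mod 347).
Check: 25² = 625 ≡ 278 (mod 347). The two roots are 25 and 322.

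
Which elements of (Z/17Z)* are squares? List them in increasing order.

1, 2, 4, 8, 9, 13, 15, 16

Square k = 1,…,8 (k and 17−k give the same square):
1²=1, 2²=4, 3²=9, 4²=16, 5²≡8, 6²≡2, 7²≡15, 8²≡13 (mod 17).
So the quadratic residues mod 17 are {1, 2, 4, 8, 9, 13, 15, 16}.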